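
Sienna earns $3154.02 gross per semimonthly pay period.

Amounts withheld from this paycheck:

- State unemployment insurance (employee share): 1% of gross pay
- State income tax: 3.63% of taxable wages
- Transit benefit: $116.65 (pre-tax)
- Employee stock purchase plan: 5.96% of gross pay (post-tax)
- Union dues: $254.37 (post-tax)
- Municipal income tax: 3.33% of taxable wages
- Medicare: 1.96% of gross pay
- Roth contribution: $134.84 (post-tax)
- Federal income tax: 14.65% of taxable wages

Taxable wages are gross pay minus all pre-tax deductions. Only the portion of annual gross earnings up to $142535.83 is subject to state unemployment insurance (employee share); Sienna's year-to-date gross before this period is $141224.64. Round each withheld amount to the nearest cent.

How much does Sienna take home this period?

Transit benefit: $116.65
Taxable wages = $3154.02 − $116.65 = $3037.37
Federal income tax: $3037.37 × 0.1465 = $444.97
Municipal income tax: $3037.37 × 0.0333 = $101.14
State income tax: $3037.37 × 0.0363 = $110.26
State unemployment insurance (employee share): only $142535.83 − $141224.64 = $1311.19 of this check is subject → $1311.19 × 0.01 = $13.11
Medicare: $3154.02 × 0.0196 = $61.82
Employee stock purchase plan: $3154.02 × 0.0596 = $187.98
Union dues: $254.37
Roth contribution: $134.84
Total deductions = $116.65 + $444.97 + $101.14 + $110.26 + $13.11 + $61.82 + $187.98 + $254.37 + $134.84 = $1425.14
Net pay = $3154.02 − $1425.14 = $1728.88

$1728.88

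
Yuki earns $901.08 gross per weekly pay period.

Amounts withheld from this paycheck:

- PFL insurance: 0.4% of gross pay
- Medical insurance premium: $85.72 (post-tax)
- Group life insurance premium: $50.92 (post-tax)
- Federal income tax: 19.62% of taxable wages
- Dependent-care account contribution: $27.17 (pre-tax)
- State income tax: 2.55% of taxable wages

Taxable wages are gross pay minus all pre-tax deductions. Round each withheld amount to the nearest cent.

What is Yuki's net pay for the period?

$539.93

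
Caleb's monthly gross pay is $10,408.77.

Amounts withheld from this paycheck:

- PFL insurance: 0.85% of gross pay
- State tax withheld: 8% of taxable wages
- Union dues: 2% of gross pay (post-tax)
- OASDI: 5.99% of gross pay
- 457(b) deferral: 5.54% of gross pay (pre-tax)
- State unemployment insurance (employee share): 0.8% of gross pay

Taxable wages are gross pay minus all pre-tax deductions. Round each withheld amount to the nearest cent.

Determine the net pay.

$8,042.14

457(b) deferral: $10,408.77 × 0.0554 = $576.65
Taxable wages = $10,408.77 − $576.65 = $9,832.12
State tax withheld: $9,832.12 × 0.08 = $786.57
State unemployment insurance (employee share): $10,408.77 × 0.008 = $83.27
OASDI: $10,408.77 × 0.0599 = $623.49
PFL insurance: $10,408.77 × 0.0085 = $88.47
Union dues: $10,408.77 × 0.02 = $208.18
Total deductions = $576.65 + $786.57 + $83.27 + $623.49 + $88.47 + $208.18 = $2,366.63
Net pay = $10,408.77 − $2,366.63 = $8,042.14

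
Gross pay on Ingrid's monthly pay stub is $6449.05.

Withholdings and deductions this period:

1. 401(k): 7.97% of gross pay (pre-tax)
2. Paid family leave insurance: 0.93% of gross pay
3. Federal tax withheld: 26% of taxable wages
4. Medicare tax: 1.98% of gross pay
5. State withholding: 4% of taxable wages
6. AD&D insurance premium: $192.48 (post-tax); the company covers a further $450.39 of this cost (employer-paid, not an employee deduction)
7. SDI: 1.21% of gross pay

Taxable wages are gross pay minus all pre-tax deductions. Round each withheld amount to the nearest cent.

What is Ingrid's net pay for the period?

401(k): $6449.05 × 0.0797 = $513.99
Taxable wages = $6449.05 − $513.99 = $5935.06
Federal tax withheld: $5935.06 × 0.26 = $1543.12
State withholding: $5935.06 × 0.04 = $237.40
Paid family leave insurance: $6449.05 × 0.0093 = $59.98
Medicare tax: $6449.05 × 0.0198 = $127.69
SDI: $6449.05 × 0.0121 = $78.03
AD&D insurance premium: $192.48
(Employer's $450.39 toward AD&D insurance premium is not withheld from the employee.)
Total deductions = $513.99 + $1543.12 + $237.40 + $59.98 + $127.69 + $78.03 + $192.48 = $2752.69
Net pay = $6449.05 − $2752.69 = $3696.36

$3696.36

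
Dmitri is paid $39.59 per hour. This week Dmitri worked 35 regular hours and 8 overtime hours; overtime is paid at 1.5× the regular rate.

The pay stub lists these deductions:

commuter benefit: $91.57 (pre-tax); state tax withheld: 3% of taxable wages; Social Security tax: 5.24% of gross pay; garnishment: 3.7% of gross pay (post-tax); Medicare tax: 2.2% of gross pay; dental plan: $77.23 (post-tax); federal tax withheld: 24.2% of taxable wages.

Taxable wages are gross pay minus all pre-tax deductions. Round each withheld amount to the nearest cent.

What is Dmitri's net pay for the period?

$1,003.43

Regular pay: 35 × $39.59 = $1,385.65
Overtime pay: 8 × $39.59 × 1.5 = $475.08
Gross pay = $1,385.65 + $475.08 = $1,860.73
Commuter benefit: $91.57
Taxable wages = $1,860.73 − $91.57 = $1,769.16
State tax withheld: $1,769.16 × 0.03 = $53.07
Federal tax withheld: $1,769.16 × 0.242 = $428.14
Social Security tax: $1,860.73 × 0.0524 = $97.50
Medicare tax: $1,860.73 × 0.022 = $40.94
Garnishment: $1,860.73 × 0.037 = $68.85
Dental plan: $77.23
Total deductions = $91.57 + $53.07 + $428.14 + $97.50 + $40.94 + $68.85 + $77.23 = $857.30
Net pay = $1,860.73 − $857.30 = $1,003.43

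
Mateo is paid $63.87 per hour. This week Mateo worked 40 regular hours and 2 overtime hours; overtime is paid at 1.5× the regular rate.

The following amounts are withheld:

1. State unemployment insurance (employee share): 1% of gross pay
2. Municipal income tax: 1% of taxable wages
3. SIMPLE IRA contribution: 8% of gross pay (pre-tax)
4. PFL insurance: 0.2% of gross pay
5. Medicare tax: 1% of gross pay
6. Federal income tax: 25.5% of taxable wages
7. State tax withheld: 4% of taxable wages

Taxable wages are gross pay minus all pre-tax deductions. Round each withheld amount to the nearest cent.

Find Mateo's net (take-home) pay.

$1695.64

Regular pay: 40 × $63.87 = $2554.80
Overtime pay: 2 × $63.87 × 1.5 = $191.61
Gross pay = $2554.80 + $191.61 = $2746.41
SIMPLE IRA contribution: $2746.41 × 0.08 = $219.71
Taxable wages = $2746.41 − $219.71 = $2526.70
State tax withheld: $2526.70 × 0.04 = $101.07
Federal income tax: $2526.70 × 0.255 = $644.31
Municipal income tax: $2526.70 × 0.01 = $25.27
Medicare tax: $2746.41 × 0.01 = $27.46
State unemployment insurance (employee share): $2746.41 × 0.01 = $27.46
PFL insurance: $2746.41 × 0.002 = $5.49
Total deductions = $219.71 + $101.07 + $644.31 + $25.27 + $27.46 + $27.46 + $5.49 = $1050.77
Net pay = $2746.41 − $1050.77 = $1695.64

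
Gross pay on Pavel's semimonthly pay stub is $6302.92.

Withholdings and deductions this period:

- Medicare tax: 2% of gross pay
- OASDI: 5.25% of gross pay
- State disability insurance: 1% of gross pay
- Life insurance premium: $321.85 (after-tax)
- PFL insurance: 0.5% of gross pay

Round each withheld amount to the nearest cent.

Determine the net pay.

$5429.57

PFL insurance: $6302.92 × 0.005 = $31.51
OASDI: $6302.92 × 0.0525 = $330.90
Medicare tax: $6302.92 × 0.02 = $126.06
State disability insurance: $6302.92 × 0.01 = $63.03
Life insurance premium: $321.85
Total deductions = $31.51 + $330.90 + $126.06 + $63.03 + $321.85 = $873.35
Net pay = $6302.92 − $873.35 = $5429.57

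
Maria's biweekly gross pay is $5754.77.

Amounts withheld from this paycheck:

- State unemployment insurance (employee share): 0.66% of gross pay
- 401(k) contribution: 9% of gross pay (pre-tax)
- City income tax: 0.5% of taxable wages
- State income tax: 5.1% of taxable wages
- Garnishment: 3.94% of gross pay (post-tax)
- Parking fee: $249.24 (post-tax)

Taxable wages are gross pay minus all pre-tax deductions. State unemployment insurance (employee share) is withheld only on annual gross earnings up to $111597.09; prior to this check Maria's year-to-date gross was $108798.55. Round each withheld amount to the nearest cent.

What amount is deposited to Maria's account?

401(k) contribution: $5754.77 × 0.09 = $517.93
Taxable wages = $5754.77 − $517.93 = $5236.84
State income tax: $5236.84 × 0.051 = $267.08
City income tax: $5236.84 × 0.005 = $26.18
State unemployment insurance (employee share): only $111597.09 − $108798.55 = $2798.54 of this check is subject → $2798.54 × 0.0066 = $18.47
Garnishment: $5754.77 × 0.0394 = $226.74
Parking fee: $249.24
Total deductions = $517.93 + $267.08 + $26.18 + $18.47 + $226.74 + $249.24 = $1305.64
Net pay = $5754.77 − $1305.64 = $4449.13

$4449.13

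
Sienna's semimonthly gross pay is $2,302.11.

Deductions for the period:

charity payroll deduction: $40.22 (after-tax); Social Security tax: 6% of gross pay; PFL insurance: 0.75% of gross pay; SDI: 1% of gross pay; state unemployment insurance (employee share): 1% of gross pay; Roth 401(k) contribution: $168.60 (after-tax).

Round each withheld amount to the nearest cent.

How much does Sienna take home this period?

State unemployment insurance (employee share): $2,302.11 × 0.01 = $23.02
PFL insurance: $2,302.11 × 0.0075 = $17.27
Social Security tax: $2,302.11 × 0.06 = $138.13
SDI: $2,302.11 × 0.01 = $23.02
Charity payroll deduction: $40.22
Roth 401(k) contribution: $168.60
Total deductions = $23.02 + $17.27 + $138.13 + $23.02 + $40.22 + $168.60 = $410.26
Net pay = $2,302.11 − $410.26 = $1,891.85

$1,891.85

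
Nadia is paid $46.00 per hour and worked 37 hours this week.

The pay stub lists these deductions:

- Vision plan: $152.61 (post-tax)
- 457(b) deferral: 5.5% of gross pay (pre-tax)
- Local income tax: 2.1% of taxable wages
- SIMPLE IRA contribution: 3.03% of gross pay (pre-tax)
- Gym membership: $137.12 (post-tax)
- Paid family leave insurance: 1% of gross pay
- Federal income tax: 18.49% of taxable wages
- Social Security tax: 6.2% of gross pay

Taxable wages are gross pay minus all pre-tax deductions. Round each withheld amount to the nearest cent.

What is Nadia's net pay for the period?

Gross pay: 37 × $46.00 = $1,702.00
457(b) deferral: $1,702.00 × 0.055 = $93.61
SIMPLE IRA contribution: $1,702.00 × 0.0303 = $51.57
Pre-tax total = $93.61 + $51.57 = $145.18
Taxable wages = $1,702.00 − $145.18 = $1,556.82
Local income tax: $1,556.82 × 0.021 = $32.69
Federal income tax: $1,556.82 × 0.1849 = $287.86
Social Security tax: $1,702.00 × 0.062 = $105.52
Paid family leave insurance: $1,702.00 × 0.01 = $17.02
Vision plan: $152.61
Gym membership: $137.12
Total deductions = $93.61 + $51.57 + $32.69 + $287.86 + $105.52 + $17.02 + $152.61 + $137.12 = $878.00
Net pay = $1,702.00 − $878.00 = $824.00

$824.00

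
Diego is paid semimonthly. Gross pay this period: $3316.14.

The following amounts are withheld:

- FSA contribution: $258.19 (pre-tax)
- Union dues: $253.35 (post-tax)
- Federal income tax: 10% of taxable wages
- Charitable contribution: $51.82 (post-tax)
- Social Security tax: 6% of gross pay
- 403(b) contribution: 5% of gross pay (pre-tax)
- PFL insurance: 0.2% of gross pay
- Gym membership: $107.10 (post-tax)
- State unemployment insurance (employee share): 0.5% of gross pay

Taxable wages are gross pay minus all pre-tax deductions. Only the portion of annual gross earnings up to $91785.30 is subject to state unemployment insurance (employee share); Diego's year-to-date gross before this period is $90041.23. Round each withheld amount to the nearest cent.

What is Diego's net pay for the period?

FSA contribution: $258.19
403(b) contribution: $3316.14 × 0.05 = $165.81
Pre-tax total = $258.19 + $165.81 = $424.00
Taxable wages = $3316.14 − $424.00 = $2892.14
Federal income tax: $2892.14 × 0.1 = $289.21
PFL insurance: $3316.14 × 0.002 = $6.63
State unemployment insurance (employee share): only $91785.30 − $90041.23 = $1744.07 of this check is subject → $1744.07 × 0.005 = $8.72
Social Security tax: $3316.14 × 0.06 = $198.97
Union dues: $253.35
Gym membership: $107.10
Charitable contribution: $51.82
Total deductions = $258.19 + $165.81 + $289.21 + $6.63 + $8.72 + $198.97 + $253.35 + $107.10 + $51.82 = $1339.80
Net pay = $3316.14 − $1339.80 = $1976.34

$1976.34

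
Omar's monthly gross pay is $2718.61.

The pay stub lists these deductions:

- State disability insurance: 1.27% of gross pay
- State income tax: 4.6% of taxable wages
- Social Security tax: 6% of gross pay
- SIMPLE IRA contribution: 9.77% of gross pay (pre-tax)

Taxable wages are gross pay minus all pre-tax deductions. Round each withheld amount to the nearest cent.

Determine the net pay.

SIMPLE IRA contribution: $2718.61 × 0.0977 = $265.61
Taxable wages = $2718.61 − $265.61 = $2453.00
State income tax: $2453.00 × 0.046 = $112.84
Social Security tax: $2718.61 × 0.06 = $163.12
State disability insurance: $2718.61 × 0.0127 = $34.53
Total deductions = $265.61 + $112.84 + $163.12 + $34.53 = $576.10
Net pay = $2718.61 − $576.10 = $2142.51

$2142.51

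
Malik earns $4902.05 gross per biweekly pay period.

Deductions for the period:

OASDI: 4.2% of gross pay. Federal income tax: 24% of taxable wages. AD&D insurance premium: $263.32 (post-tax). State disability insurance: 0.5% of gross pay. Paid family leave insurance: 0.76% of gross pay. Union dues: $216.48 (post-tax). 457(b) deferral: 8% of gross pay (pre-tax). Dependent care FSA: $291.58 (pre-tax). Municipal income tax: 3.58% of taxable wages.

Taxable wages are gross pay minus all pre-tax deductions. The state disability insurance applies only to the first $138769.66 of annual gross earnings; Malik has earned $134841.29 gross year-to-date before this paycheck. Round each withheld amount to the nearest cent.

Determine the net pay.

Dependent care FSA: $291.58
457(b) deferral: $4902.05 × 0.08 = $392.16
Pre-tax total = $291.58 + $392.16 = $683.74
Taxable wages = $4902.05 − $683.74 = $4218.31
Federal income tax: $4218.31 × 0.24 = $1012.39
Municipal income tax: $4218.31 × 0.0358 = $151.02
OASDI: $4902.05 × 0.042 = $205.89
State disability insurance: only $138769.66 − $134841.29 = $3928.37 of this check is subject → $3928.37 × 0.005 = $19.64
Paid family leave insurance: $4902.05 × 0.0076 = $37.26
Union dues: $216.48
AD&D insurance premium: $263.32
Total deductions = $291.58 + $392.16 + $1012.39 + $151.02 + $205.89 + $19.64 + $37.26 + $216.48 + $263.32 = $2589.74
Net pay = $4902.05 − $2589.74 = $2312.31

$2312.31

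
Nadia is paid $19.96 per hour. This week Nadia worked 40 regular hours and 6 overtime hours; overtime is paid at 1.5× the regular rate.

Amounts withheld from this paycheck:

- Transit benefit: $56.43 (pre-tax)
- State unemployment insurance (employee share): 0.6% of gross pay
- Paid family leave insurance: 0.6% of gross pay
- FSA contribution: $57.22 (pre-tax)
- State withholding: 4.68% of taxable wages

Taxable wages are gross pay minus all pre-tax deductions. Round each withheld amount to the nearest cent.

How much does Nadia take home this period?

$812.20

Regular pay: 40 × $19.96 = $798.40
Overtime pay: 6 × $19.96 × 1.5 = $179.64
Gross pay = $798.40 + $179.64 = $978.04
Transit benefit: $56.43
FSA contribution: $57.22
Pre-tax total = $56.43 + $57.22 = $113.65
Taxable wages = $978.04 − $113.65 = $864.39
State withholding: $864.39 × 0.0468 = $40.45
Paid family leave insurance: $978.04 × 0.006 = $5.87
State unemployment insurance (employee share): $978.04 × 0.006 = $5.87
Total deductions = $56.43 + $57.22 + $40.45 + $5.87 + $5.87 = $165.84
Net pay = $978.04 − $165.84 = $812.20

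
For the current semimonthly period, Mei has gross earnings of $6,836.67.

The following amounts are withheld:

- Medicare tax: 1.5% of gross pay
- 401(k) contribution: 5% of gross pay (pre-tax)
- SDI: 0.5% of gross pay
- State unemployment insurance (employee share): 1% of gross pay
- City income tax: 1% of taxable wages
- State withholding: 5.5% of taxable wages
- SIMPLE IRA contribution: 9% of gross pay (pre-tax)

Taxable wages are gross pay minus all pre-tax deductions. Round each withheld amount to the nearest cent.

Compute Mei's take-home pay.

SIMPLE IRA contribution: $6,836.67 × 0.09 = $615.30
401(k) contribution: $6,836.67 × 0.05 = $341.83
Pre-tax total = $615.30 + $341.83 = $957.13
Taxable wages = $6,836.67 − $957.13 = $5,879.54
State withholding: $5,879.54 × 0.055 = $323.37
City income tax: $5,879.54 × 0.01 = $58.80
Medicare tax: $6,836.67 × 0.015 = $102.55
SDI: $6,836.67 × 0.005 = $34.18
State unemployment insurance (employee share): $6,836.67 × 0.01 = $68.37
Total deductions = $615.30 + $341.83 + $323.37 + $58.80 + $102.55 + $34.18 + $68.37 = $1,544.40
Net pay = $6,836.67 − $1,544.40 = $5,292.27

$5,292.27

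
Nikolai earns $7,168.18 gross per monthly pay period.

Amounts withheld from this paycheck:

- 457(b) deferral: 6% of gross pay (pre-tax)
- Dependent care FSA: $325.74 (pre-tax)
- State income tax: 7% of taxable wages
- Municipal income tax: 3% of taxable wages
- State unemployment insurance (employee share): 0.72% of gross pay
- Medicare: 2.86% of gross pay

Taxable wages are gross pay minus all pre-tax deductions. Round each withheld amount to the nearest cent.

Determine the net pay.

$5,514.50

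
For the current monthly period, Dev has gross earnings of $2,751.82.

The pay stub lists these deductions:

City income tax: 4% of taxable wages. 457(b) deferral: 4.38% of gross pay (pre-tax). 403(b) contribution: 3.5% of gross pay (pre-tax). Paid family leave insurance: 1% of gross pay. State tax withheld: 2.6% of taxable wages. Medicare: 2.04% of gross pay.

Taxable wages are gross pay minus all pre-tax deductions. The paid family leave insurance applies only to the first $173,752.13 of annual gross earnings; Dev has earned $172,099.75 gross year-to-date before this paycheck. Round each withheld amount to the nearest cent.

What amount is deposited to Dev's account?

$2,295.01

457(b) deferral: $2,751.82 × 0.0438 = $120.53
403(b) contribution: $2,751.82 × 0.035 = $96.31
Pre-tax total = $120.53 + $96.31 = $216.84
Taxable wages = $2,751.82 − $216.84 = $2,534.98
State tax withheld: $2,534.98 × 0.026 = $65.91
City income tax: $2,534.98 × 0.04 = $101.40
Paid family leave insurance: only $173,752.13 − $172,099.75 = $1,652.38 of this check is subject → $1,652.38 × 0.01 = $16.52
Medicare: $2,751.82 × 0.0204 = $56.14
Total deductions = $120.53 + $96.31 + $65.91 + $101.40 + $16.52 + $56.14 = $456.81
Net pay = $2,751.82 − $456.81 = $2,295.01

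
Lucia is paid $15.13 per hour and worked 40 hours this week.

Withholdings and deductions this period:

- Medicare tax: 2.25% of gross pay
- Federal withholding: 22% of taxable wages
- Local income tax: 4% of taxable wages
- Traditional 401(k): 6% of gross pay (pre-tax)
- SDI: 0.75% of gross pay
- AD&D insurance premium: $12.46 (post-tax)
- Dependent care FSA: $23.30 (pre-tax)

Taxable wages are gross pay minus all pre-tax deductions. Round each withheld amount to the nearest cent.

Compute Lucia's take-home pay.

$373.12

Gross pay: 40 × $15.13 = $605.20
Dependent care FSA: $23.30
Traditional 401(k): $605.20 × 0.06 = $36.31
Pre-tax total = $23.30 + $36.31 = $59.61
Taxable wages = $605.20 − $59.61 = $545.59
Federal withholding: $545.59 × 0.22 = $120.03
Local income tax: $545.59 × 0.04 = $21.82
Medicare tax: $605.20 × 0.0225 = $13.62
SDI: $605.20 × 0.0075 = $4.54
AD&D insurance premium: $12.46
Total deductions = $23.30 + $36.31 + $120.03 + $21.82 + $13.62 + $4.54 + $12.46 = $232.08
Net pay = $605.20 − $232.08 = $373.12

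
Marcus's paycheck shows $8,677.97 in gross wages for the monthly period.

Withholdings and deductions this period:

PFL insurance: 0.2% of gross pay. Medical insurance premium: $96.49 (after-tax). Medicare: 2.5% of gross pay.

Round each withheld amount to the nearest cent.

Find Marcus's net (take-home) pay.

$8,347.17

PFL insurance: $8,677.97 × 0.002 = $17.36
Medicare: $8,677.97 × 0.025 = $216.95
Medical insurance premium: $96.49
Total deductions = $17.36 + $216.95 + $96.49 = $330.80
Net pay = $8,677.97 − $330.80 = $8,347.17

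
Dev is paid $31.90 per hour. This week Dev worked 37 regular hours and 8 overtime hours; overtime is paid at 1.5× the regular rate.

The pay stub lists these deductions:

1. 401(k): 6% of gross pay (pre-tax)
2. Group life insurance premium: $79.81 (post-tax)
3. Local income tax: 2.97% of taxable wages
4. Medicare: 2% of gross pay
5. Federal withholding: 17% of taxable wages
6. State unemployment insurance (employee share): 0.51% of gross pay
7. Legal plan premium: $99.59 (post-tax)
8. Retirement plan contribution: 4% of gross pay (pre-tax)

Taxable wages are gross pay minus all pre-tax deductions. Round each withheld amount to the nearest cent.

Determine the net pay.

$907.23

Regular pay: 37 × $31.90 = $1,180.30
Overtime pay: 8 × $31.90 × 1.5 = $382.80
Gross pay = $1,180.30 + $382.80 = $1,563.10
Retirement plan contribution: $1,563.10 × 0.04 = $62.52
401(k): $1,563.10 × 0.06 = $93.79
Pre-tax total = $62.52 + $93.79 = $156.31
Taxable wages = $1,563.10 − $156.31 = $1,406.79
Local income tax: $1,406.79 × 0.0297 = $41.78
Federal withholding: $1,406.79 × 0.17 = $239.15
State unemployment insurance (employee share): $1,563.10 × 0.0051 = $7.97
Medicare: $1,563.10 × 0.02 = $31.26
Group life insurance premium: $79.81
Legal plan premium: $99.59
Total deductions = $62.52 + $93.79 + $41.78 + $239.15 + $7.97 + $31.26 + $79.81 + $99.59 = $655.87
Net pay = $1,563.10 − $655.87 = $907.23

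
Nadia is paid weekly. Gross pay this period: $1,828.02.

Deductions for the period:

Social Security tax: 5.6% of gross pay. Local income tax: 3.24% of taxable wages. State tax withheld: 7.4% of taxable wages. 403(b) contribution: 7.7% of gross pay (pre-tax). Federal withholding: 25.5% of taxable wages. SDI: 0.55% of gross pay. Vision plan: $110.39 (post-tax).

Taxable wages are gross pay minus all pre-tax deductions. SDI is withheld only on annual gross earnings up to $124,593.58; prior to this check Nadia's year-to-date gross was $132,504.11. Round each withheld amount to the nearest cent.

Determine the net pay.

$864.72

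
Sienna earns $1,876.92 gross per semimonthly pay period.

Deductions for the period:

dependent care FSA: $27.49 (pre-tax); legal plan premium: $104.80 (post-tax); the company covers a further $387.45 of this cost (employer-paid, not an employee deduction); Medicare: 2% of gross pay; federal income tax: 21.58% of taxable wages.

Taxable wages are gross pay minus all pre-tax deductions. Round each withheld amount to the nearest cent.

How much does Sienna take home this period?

Dependent care FSA: $27.49
Taxable wages = $1,876.92 − $27.49 = $1,849.43
Federal income tax: $1,849.43 × 0.2158 = $399.11
Medicare: $1,876.92 × 0.02 = $37.54
Legal plan premium: $104.80
(Employer's $387.45 toward legal plan premium is not withheld from the employee.)
Total deductions = $27.49 + $399.11 + $37.54 + $104.80 = $568.94
Net pay = $1,876.92 − $568.94 = $1,307.98

$1,307.98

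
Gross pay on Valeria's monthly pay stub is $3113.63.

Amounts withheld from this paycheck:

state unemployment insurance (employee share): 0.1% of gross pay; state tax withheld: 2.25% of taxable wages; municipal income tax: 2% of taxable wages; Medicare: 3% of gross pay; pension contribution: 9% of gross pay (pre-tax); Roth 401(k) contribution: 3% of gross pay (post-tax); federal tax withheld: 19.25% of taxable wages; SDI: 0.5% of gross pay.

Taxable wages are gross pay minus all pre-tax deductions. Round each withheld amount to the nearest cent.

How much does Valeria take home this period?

$1962.05

Pension contribution: $3113.63 × 0.09 = $280.23
Taxable wages = $3113.63 − $280.23 = $2833.40
State tax withheld: $2833.40 × 0.0225 = $63.75
Municipal income tax: $2833.40 × 0.02 = $56.67
Federal tax withheld: $2833.40 × 0.1925 = $545.43
SDI: $3113.63 × 0.005 = $15.57
State unemployment insurance (employee share): $3113.63 × 0.001 = $3.11
Medicare: $3113.63 × 0.03 = $93.41
Roth 401(k) contribution: $3113.63 × 0.03 = $93.41
Total deductions = $280.23 + $63.75 + $56.67 + $545.43 + $15.57 + $3.11 + $93.41 + $93.41 = $1151.58
Net pay = $3113.63 − $1151.58 = $1962.05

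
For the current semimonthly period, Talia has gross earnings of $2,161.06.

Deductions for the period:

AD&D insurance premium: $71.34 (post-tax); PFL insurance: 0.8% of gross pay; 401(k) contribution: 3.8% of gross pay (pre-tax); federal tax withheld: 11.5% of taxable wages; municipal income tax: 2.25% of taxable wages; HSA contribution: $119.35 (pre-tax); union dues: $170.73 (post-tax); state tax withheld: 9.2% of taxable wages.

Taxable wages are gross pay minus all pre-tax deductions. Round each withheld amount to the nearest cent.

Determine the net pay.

$1,250.51

HSA contribution: $119.35
401(k) contribution: $2,161.06 × 0.038 = $82.12
Pre-tax total = $119.35 + $82.12 = $201.47
Taxable wages = $2,161.06 − $201.47 = $1,959.59
Federal tax withheld: $1,959.59 × 0.115 = $225.35
Municipal income tax: $1,959.59 × 0.0225 = $44.09
State tax withheld: $1,959.59 × 0.092 = $180.28
PFL insurance: $2,161.06 × 0.008 = $17.29
Union dues: $170.73
AD&D insurance premium: $71.34
Total deductions = $119.35 + $82.12 + $225.35 + $44.09 + $180.28 + $17.29 + $170.73 + $71.34 = $910.55
Net pay = $2,161.06 − $910.55 = $1,250.51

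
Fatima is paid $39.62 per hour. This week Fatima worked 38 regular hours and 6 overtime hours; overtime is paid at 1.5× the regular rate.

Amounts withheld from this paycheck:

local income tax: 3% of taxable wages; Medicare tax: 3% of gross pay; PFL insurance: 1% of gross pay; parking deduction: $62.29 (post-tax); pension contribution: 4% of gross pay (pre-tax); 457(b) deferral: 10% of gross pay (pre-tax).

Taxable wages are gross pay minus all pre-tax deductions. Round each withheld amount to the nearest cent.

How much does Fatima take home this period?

Regular pay: 38 × $39.62 = $1,505.56
Overtime pay: 6 × $39.62 × 1.5 = $356.58
Gross pay = $1,505.56 + $356.58 = $1,862.14
Pension contribution: $1,862.14 × 0.04 = $74.49
457(b) deferral: $1,862.14 × 0.1 = $186.21
Pre-tax total = $74.49 + $186.21 = $260.70
Taxable wages = $1,862.14 − $260.70 = $1,601.44
Local income tax: $1,601.44 × 0.03 = $48.04
Medicare tax: $1,862.14 × 0.03 = $55.86
PFL insurance: $1,862.14 × 0.01 = $18.62
Parking deduction: $62.29
Total deductions = $74.49 + $186.21 + $48.04 + $55.86 + $18.62 + $62.29 = $445.51
Net pay = $1,862.14 − $445.51 = $1,416.63

$1,416.63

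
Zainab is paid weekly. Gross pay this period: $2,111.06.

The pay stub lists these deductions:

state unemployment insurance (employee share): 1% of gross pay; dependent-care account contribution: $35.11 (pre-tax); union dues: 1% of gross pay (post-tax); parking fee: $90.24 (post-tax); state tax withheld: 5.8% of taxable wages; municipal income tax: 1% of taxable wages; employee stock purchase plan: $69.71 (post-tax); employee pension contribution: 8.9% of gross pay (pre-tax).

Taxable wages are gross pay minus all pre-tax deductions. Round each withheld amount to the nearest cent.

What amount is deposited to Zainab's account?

Employee pension contribution: $2,111.06 × 0.089 = $187.88
Dependent-care account contribution: $35.11
Pre-tax total = $187.88 + $35.11 = $222.99
Taxable wages = $2,111.06 − $222.99 = $1,888.07
State tax withheld: $1,888.07 × 0.058 = $109.51
Municipal income tax: $1,888.07 × 0.01 = $18.88
State unemployment insurance (employee share): $2,111.06 × 0.01 = $21.11
Union dues: $2,111.06 × 0.01 = $21.11
Parking fee: $90.24
Employee stock purchase plan: $69.71
Total deductions = $187.88 + $35.11 + $109.51 + $18.88 + $21.11 + $21.11 + $90.24 + $69.71 = $553.55
Net pay = $2,111.06 − $553.55 = $1,557.51

$1,557.51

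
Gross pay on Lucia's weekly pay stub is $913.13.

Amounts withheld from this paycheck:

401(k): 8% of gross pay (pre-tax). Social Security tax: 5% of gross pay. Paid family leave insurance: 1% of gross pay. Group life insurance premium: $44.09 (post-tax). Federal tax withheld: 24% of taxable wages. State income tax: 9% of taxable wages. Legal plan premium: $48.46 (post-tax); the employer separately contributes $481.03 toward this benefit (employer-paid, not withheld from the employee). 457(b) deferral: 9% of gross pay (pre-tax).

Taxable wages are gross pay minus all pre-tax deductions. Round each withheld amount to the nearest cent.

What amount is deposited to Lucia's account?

457(b) deferral: $913.13 × 0.09 = $82.18
401(k): $913.13 × 0.08 = $73.05
Pre-tax total = $82.18 + $73.05 = $155.23
Taxable wages = $913.13 − $155.23 = $757.90
State income tax: $757.90 × 0.09 = $68.21
Federal tax withheld: $757.90 × 0.24 = $181.90
Paid family leave insurance: $913.13 × 0.01 = $9.13
Social Security tax: $913.13 × 0.05 = $45.66
Group life insurance premium: $44.09
Legal plan premium: $48.46
(Employer's $481.03 toward legal plan premium is not withheld from the employee.)
Total deductions = $82.18 + $73.05 + $68.21 + $181.90 + $9.13 + $45.66 + $44.09 + $48.46 = $552.68
Net pay = $913.13 − $552.68 = $360.45

$360.45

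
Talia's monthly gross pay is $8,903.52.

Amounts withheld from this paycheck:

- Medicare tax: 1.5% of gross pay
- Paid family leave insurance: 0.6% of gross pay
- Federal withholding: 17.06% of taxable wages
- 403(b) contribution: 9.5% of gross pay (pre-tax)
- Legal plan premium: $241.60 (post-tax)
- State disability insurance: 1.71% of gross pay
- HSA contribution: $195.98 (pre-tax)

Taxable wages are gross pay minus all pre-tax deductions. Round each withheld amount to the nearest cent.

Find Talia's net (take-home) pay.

403(b) contribution: $8,903.52 × 0.095 = $845.83
HSA contribution: $195.98
Pre-tax total = $845.83 + $195.98 = $1,041.81
Taxable wages = $8,903.52 − $1,041.81 = $7,861.71
Federal withholding: $7,861.71 × 0.1706 = $1,341.21
Medicare tax: $8,903.52 × 0.015 = $133.55
Paid family leave insurance: $8,903.52 × 0.006 = $53.42
State disability insurance: $8,903.52 × 0.0171 = $152.25
Legal plan premium: $241.60
Total deductions = $845.83 + $195.98 + $1,341.21 + $133.55 + $53.42 + $152.25 + $241.60 = $2,963.84
Net pay = $8,903.52 − $2,963.84 = $5,939.68

$5,939.68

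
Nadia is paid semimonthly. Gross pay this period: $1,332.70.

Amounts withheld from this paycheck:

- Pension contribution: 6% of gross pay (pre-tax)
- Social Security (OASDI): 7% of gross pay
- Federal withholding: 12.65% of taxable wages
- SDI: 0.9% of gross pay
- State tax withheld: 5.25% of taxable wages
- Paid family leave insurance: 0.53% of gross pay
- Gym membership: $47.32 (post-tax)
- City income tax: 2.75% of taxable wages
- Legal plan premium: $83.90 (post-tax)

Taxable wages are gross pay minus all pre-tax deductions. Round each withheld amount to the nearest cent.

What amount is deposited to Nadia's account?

$750.49

Pension contribution: $1,332.70 × 0.06 = $79.96
Taxable wages = $1,332.70 − $79.96 = $1,252.74
Federal withholding: $1,252.74 × 0.1265 = $158.47
City income tax: $1,252.74 × 0.0275 = $34.45
State tax withheld: $1,252.74 × 0.0525 = $65.77
Social Security (OASDI): $1,332.70 × 0.07 = $93.29
SDI: $1,332.70 × 0.009 = $11.99
Paid family leave insurance: $1,332.70 × 0.0053 = $7.06
Legal plan premium: $83.90
Gym membership: $47.32
Total deductions = $79.96 + $158.47 + $34.45 + $65.77 + $93.29 + $11.99 + $7.06 + $83.90 + $47.32 = $582.21
Net pay = $1,332.70 − $582.21 = $750.49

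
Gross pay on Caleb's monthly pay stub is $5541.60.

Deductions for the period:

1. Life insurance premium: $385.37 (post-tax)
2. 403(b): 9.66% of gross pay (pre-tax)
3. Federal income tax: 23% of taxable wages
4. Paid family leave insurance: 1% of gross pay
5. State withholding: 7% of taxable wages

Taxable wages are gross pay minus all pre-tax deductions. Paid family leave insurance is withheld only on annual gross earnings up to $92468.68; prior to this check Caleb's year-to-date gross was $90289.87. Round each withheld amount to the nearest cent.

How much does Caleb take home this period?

403(b): $5541.60 × 0.0966 = $535.32
Taxable wages = $5541.60 − $535.32 = $5006.28
State withholding: $5006.28 × 0.07 = $350.44
Federal income tax: $5006.28 × 0.23 = $1151.44
Paid family leave insurance: only $92468.68 − $90289.87 = $2178.81 of this check is subject → $2178.81 × 0.01 = $21.79
Life insurance premium: $385.37
Total deductions = $535.32 + $350.44 + $1151.44 + $21.79 + $385.37 = $2444.36
Net pay = $5541.60 − $2444.36 = $3097.24

$3097.24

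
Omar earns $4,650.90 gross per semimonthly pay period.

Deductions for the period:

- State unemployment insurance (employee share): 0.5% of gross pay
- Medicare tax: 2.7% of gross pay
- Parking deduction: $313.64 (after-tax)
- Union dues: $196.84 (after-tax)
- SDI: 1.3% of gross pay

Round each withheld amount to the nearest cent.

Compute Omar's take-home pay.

Medicare tax: $4,650.90 × 0.027 = $125.57
State unemployment insurance (employee share): $4,650.90 × 0.005 = $23.25
SDI: $4,650.90 × 0.013 = $60.46
Parking deduction: $313.64
Union dues: $196.84
Total deductions = $125.57 + $23.25 + $60.46 + $313.64 + $196.84 = $719.76
Net pay = $4,650.90 − $719.76 = $3,931.14

$3,931.14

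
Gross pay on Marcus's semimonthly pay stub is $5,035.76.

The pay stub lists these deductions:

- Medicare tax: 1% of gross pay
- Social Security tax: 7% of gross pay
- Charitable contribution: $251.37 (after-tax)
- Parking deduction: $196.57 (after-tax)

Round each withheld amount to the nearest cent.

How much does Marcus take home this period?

Social Security tax: $5,035.76 × 0.07 = $352.50
Medicare tax: $5,035.76 × 0.01 = $50.36
Charitable contribution: $251.37
Parking deduction: $196.57
Total deductions = $352.50 + $50.36 + $251.37 + $196.57 = $850.80
Net pay = $5,035.76 − $850.80 = $4,184.96

$4,184.96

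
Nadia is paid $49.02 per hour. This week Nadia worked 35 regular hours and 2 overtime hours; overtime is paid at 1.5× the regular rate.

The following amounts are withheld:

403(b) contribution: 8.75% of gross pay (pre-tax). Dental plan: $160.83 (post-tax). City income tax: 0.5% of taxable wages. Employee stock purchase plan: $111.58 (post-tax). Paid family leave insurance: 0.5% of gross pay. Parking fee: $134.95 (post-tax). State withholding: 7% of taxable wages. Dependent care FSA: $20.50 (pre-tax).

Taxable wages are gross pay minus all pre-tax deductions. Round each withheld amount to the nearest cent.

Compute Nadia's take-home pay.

Regular pay: 35 × $49.02 = $1,715.70
Overtime pay: 2 × $49.02 × 1.5 = $147.06
Gross pay = $1,715.70 + $147.06 = $1,862.76
403(b) contribution: $1,862.76 × 0.0875 = $162.99
Dependent care FSA: $20.50
Pre-tax total = $162.99 + $20.50 = $183.49
Taxable wages = $1,862.76 − $183.49 = $1,679.27
City income tax: $1,679.27 × 0.005 = $8.40
State withholding: $1,679.27 × 0.07 = $117.55
Paid family leave insurance: $1,862.76 × 0.005 = $9.31
Employee stock purchase plan: $111.58
Parking fee: $134.95
Dental plan: $160.83
Total deductions = $162.99 + $20.50 + $8.40 + $117.55 + $9.31 + $111.58 + $134.95 + $160.83 = $726.11
Net pay = $1,862.76 − $726.11 = $1,136.65

$1,136.65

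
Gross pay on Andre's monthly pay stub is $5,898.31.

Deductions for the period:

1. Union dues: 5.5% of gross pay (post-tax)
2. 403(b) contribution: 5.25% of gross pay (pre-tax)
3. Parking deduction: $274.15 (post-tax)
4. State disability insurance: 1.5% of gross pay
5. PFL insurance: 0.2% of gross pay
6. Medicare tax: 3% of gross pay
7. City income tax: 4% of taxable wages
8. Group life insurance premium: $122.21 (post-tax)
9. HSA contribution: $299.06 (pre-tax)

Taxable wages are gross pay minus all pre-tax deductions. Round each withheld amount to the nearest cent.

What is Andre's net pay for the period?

403(b) contribution: $5,898.31 × 0.0525 = $309.66
HSA contribution: $299.06
Pre-tax total = $309.66 + $299.06 = $608.72
Taxable wages = $5,898.31 − $608.72 = $5,289.59
City income tax: $5,289.59 × 0.04 = $211.58
PFL insurance: $5,898.31 × 0.002 = $11.80
State disability insurance: $5,898.31 × 0.015 = $88.47
Medicare tax: $5,898.31 × 0.03 = $176.95
Union dues: $5,898.31 × 0.055 = $324.41
Parking deduction: $274.15
Group life insurance premium: $122.21
Total deductions = $309.66 + $299.06 + $211.58 + $11.80 + $88.47 + $176.95 + $324.41 + $274.15 + $122.21 = $1,818.29
Net pay = $5,898.31 − $1,818.29 = $4,080.02

$4,080.02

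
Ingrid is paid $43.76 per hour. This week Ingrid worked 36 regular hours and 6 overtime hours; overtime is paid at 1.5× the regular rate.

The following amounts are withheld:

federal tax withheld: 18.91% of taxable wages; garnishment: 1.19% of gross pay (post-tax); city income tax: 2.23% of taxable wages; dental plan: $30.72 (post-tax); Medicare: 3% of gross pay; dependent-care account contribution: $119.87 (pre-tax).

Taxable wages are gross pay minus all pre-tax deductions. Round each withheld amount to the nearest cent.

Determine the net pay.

Regular pay: 36 × $43.76 = $1575.36
Overtime pay: 6 × $43.76 × 1.5 = $393.84
Gross pay = $1575.36 + $393.84 = $1969.20
Dependent-care account contribution: $119.87
Taxable wages = $1969.20 − $119.87 = $1849.33
Federal tax withheld: $1849.33 × 0.1891 = $349.71
City income tax: $1849.33 × 0.0223 = $41.24
Medicare: $1969.20 × 0.03 = $59.08
Dental plan: $30.72
Garnishment: $1969.20 × 0.0119 = $23.43
Total deductions = $119.87 + $349.71 + $41.24 + $59.08 + $30.72 + $23.43 = $624.05
Net pay = $1969.20 − $624.05 = $1345.15

$1345.15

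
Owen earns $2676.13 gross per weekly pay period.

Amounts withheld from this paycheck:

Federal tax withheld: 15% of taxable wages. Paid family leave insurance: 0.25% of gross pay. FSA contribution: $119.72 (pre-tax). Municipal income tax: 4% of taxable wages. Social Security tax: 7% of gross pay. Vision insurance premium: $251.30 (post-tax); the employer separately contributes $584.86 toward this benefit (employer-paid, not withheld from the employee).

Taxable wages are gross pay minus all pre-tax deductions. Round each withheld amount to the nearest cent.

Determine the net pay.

$1625.37

FSA contribution: $119.72
Taxable wages = $2676.13 − $119.72 = $2556.41
Municipal income tax: $2556.41 × 0.04 = $102.26
Federal tax withheld: $2556.41 × 0.15 = $383.46
Social Security tax: $2676.13 × 0.07 = $187.33
Paid family leave insurance: $2676.13 × 0.0025 = $6.69
Vision insurance premium: $251.30
(Employer's $584.86 toward vision insurance premium is not withheld from the employee.)
Total deductions = $119.72 + $102.26 + $383.46 + $187.33 + $6.69 + $251.30 = $1050.76
Net pay = $2676.13 − $1050.76 = $1625.37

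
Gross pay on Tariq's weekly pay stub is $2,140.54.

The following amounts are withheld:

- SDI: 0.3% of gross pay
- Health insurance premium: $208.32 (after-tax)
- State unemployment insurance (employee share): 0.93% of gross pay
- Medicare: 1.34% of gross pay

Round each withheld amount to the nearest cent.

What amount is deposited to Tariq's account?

$1,877.21

SDI: $2,140.54 × 0.003 = $6.42
State unemployment insurance (employee share): $2,140.54 × 0.0093 = $19.91
Medicare: $2,140.54 × 0.0134 = $28.68
Health insurance premium: $208.32
Total deductions = $6.42 + $19.91 + $28.68 + $208.32 = $263.33
Net pay = $2,140.54 − $263.33 = $1,877.21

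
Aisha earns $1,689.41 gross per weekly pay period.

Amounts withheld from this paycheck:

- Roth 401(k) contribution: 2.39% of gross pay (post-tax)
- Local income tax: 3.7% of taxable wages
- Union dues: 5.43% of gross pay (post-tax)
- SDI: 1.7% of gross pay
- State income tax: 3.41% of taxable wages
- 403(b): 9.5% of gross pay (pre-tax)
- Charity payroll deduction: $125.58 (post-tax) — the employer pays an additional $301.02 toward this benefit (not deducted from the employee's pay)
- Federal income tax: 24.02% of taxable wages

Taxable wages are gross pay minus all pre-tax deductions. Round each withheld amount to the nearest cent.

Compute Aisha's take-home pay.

$766.55

403(b): $1,689.41 × 0.095 = $160.49
Taxable wages = $1,689.41 − $160.49 = $1,528.92
State income tax: $1,528.92 × 0.0341 = $52.14
Local income tax: $1,528.92 × 0.037 = $56.57
Federal income tax: $1,528.92 × 0.2402 = $367.25
SDI: $1,689.41 × 0.017 = $28.72
Roth 401(k) contribution: $1,689.41 × 0.0239 = $40.38
Union dues: $1,689.41 × 0.0543 = $91.73
Charity payroll deduction: $125.58
(Employer's $301.02 toward charity payroll deduction is not withheld from the employee.)
Total deductions = $160.49 + $52.14 + $56.57 + $367.25 + $28.72 + $40.38 + $91.73 + $125.58 = $922.86
Net pay = $1,689.41 − $922.86 = $766.55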